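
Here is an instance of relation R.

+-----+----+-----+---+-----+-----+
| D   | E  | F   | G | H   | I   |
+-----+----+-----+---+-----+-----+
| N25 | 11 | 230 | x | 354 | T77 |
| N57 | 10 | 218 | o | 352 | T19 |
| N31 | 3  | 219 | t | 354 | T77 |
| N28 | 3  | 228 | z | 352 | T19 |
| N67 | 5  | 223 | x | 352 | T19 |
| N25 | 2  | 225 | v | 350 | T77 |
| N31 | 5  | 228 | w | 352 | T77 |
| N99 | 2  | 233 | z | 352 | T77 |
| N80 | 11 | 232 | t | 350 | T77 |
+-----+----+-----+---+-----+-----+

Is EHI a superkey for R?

All 9 rows have distinct EHI values, so EHI → (all attributes) holds and EHI is a superkey.

Yes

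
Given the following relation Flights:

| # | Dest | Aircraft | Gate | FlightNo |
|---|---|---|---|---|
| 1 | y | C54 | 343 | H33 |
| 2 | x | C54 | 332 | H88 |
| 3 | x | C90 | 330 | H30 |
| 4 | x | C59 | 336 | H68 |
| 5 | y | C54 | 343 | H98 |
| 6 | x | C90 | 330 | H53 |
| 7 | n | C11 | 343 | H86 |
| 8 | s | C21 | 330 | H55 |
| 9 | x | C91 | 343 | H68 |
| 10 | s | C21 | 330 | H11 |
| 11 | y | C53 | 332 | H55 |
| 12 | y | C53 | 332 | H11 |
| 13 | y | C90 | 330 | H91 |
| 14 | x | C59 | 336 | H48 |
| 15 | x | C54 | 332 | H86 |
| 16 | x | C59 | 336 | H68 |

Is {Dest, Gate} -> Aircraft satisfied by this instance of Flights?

Yes

(Dest=y, Gate=343): rows 1, 5 → Aircraft = C54, C54 ✓
(Dest=x, Gate=332): rows 2, 15 → Aircraft = C54, C54 ✓
(Dest=x, Gate=330): rows 3, 6 → Aircraft = C90, C90 ✓
(Dest=x, Gate=336): rows 4, 14, 16 → Aircraft = C59, C59, C59 ✓
(Dest=n, Gate=343): row 7 → Aircraft = C11 ✓
(Dest=s, Gate=330): rows 8, 10 → Aircraft = C21, C21 ✓
(Dest=x, Gate=343): row 9 → Aircraft = C91 ✓
(Dest=y, Gate=332): rows 11, 12 → Aircraft = C53, C53 ✓
(Dest=y, Gate=330): row 13 → Aircraft = C90 ✓
Every {Dest, Gate} value is associated with a single Aircraft value, so {Dest, Gate} -> Aircraft holds.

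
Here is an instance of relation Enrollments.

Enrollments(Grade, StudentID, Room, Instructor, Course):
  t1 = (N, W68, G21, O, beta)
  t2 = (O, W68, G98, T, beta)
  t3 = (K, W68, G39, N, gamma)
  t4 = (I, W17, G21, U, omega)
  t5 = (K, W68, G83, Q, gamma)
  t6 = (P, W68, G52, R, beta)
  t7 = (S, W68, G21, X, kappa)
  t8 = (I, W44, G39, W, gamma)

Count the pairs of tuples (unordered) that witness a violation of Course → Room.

5

Course=beta: violating pairs (1,2), (1,6), (2,6) — 3 pairs.
Course=gamma: violating pairs (3,5), (5,8) — 2 pairs.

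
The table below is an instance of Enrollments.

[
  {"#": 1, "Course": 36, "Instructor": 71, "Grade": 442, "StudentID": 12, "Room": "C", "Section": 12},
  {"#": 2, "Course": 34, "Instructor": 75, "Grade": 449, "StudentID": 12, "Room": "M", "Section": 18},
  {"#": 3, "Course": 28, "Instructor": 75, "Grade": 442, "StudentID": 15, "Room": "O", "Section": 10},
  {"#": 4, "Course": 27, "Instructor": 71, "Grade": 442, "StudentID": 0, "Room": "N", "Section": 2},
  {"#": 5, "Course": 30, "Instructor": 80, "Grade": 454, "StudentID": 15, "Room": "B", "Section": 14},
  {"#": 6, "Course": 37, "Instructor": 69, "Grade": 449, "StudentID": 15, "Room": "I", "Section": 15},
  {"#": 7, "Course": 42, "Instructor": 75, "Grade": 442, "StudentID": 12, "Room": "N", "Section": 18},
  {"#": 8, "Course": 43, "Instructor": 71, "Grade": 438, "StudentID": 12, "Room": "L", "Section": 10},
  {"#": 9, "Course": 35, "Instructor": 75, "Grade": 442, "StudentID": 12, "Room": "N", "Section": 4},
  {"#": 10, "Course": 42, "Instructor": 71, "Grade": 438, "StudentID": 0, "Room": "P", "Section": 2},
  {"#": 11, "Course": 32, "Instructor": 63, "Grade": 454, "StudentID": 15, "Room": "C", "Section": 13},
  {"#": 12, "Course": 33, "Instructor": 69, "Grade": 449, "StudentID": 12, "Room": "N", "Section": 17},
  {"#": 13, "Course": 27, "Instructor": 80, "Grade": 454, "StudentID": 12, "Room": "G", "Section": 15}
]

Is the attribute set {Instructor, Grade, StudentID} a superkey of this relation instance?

Rows 7 and 9 have the same {Instructor, Grade, StudentID} value (Instructor=75, Grade=442, StudentID=12) but are distinct tuples, so {Instructor, Grade, StudentID} does not determine every attribute — not a superkey.

No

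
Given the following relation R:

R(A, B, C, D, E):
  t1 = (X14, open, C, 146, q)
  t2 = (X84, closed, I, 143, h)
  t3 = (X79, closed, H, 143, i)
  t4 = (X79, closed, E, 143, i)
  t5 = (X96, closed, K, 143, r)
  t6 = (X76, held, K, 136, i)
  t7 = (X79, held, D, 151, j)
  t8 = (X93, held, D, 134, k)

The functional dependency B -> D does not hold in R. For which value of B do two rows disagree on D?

held

B=open: row 1 → D = 146 ✓
B=closed: rows 2, 3, 4, 5 → D = 143, 143, 143, 143 ✓
B=held: rows 6, 7, 8 → D takes values {136, 151, 134} — violation
The only B value with inconsistent D is B=held.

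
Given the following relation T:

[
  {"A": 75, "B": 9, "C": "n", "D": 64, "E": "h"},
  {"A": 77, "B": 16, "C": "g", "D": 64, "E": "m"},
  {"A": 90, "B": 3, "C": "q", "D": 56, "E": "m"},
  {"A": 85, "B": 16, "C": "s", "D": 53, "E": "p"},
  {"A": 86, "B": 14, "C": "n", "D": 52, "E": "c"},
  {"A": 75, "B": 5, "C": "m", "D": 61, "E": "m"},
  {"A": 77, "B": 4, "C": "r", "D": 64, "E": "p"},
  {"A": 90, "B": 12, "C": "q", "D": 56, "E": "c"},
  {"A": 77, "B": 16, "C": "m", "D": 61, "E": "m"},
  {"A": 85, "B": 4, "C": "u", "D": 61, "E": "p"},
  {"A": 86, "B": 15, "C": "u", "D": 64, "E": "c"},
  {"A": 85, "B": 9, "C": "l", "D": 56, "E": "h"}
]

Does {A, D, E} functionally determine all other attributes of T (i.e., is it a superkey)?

Yes

All 12 rows have distinct {A, D, E} values, so {A, D, E} → (all attributes) holds and {A, D, E} is a superkey.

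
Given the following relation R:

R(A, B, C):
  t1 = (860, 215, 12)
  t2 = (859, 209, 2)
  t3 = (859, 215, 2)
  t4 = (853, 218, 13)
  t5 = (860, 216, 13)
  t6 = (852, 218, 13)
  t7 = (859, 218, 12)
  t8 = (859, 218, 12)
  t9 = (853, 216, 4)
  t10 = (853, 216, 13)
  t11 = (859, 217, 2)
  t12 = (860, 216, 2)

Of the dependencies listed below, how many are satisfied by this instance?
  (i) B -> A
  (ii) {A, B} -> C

0

(i) B -> A: B=215: rows 1, 3 → A takes values {860, 859} — violation; B=218: rows 4, 6, 7, 8 → A takes values {853, 852, 859} — violation; B=216: rows 5, 9, 10, 12 → A takes values {860, 853} — violation — fails.
(ii) {A, B} -> C: (A=860, B=216): rows 5, 12 → C takes values {13, 2} — violation; (A=853, B=216): rows 9, 10 → C takes values {4, 13} — violation — fails.
None of the 2 dependencies hold.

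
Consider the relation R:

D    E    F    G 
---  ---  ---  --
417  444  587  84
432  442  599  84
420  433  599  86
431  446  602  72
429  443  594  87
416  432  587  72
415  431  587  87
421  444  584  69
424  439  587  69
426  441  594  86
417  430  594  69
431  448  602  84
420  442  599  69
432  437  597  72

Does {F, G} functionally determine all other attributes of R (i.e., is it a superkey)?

Yes

All 14 rows have distinct {F, G} values, so {F, G} → (all attributes) holds and {F, G} is a superkey.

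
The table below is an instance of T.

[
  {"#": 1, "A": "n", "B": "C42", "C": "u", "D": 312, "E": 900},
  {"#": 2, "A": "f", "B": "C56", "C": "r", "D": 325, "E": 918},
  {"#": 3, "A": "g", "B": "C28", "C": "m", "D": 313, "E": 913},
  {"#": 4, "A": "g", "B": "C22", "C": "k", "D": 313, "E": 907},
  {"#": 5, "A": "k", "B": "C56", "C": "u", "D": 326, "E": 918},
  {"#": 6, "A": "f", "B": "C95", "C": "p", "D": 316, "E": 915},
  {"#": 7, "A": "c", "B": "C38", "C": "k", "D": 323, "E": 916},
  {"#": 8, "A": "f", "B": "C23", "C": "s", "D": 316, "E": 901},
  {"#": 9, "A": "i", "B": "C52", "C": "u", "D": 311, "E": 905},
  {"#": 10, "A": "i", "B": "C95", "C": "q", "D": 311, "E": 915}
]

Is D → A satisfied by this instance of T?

D=312: row 1 → A = n ✓
D=325: row 2 → A = f ✓
D=313: rows 3, 4 → A = g, g ✓
D=326: row 5 → A = k ✓
D=316: rows 6, 8 → A = f, f ✓
D=323: row 7 → A = c ✓
D=311: rows 9, 10 → A = i, i ✓
Every D value is associated with a single A value, so D → A holds.

Yes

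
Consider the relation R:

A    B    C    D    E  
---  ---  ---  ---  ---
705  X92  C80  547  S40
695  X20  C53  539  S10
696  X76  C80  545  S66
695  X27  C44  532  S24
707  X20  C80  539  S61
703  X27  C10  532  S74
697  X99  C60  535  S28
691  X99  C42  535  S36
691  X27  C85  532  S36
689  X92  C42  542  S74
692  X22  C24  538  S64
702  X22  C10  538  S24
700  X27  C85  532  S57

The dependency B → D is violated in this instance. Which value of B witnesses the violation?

B=X92: 2 rows → D takes values {547, 542} — violation
B=X20: 2 rows → D = 539, 539 ✓
B=X76: 1 row → D = 545 ✓
B=X27: 4 rows → D = 532, 532, 532, 532 ✓
B=X99: 2 rows → D = 535, 535 ✓
B=X22: 2 rows → D = 538, 538 ✓
The only B value with inconsistent D is B=X92.

X92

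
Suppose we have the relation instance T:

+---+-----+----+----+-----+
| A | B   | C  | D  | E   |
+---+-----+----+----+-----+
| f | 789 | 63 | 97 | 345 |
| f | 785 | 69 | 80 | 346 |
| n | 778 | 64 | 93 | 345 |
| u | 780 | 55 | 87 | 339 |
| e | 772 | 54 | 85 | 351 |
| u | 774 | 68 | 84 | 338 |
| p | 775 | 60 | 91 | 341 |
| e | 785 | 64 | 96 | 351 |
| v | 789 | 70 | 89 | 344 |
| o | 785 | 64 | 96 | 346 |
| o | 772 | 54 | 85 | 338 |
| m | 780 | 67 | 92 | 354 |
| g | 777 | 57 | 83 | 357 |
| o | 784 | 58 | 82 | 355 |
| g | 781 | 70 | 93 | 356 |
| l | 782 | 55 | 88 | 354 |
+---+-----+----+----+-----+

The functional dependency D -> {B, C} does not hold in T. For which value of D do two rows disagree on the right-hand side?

93

D=97: 1 row → {B,C} = (789, 63) ✓
D=80: 1 row → {B,C} = (785, 69) ✓
D=93: 2 rows → {B,C} takes values {(778, 64), (781, 70)} — violation
D=87: 1 row → {B,C} = (780, 55) ✓
D=85: 2 rows → {B,C} = (772, 54), (772, 54) ✓
D=84: 1 row → {B,C} = (774, 68) ✓
D=91: 1 row → {B,C} = (775, 60) ✓
D=96: 2 rows → {B,C} = (785, 64), (785, 64) ✓
D=89: 1 row → {B,C} = (789, 70) ✓
D=92: 1 row → {B,C} = (780, 67) ✓
D=83: 1 row → {B,C} = (777, 57) ✓
D=82: 1 row → {B,C} = (784, 58) ✓
D=88: 1 row → {B,C} = (782, 55) ✓
The only D value with inconsistent RHS is D=93.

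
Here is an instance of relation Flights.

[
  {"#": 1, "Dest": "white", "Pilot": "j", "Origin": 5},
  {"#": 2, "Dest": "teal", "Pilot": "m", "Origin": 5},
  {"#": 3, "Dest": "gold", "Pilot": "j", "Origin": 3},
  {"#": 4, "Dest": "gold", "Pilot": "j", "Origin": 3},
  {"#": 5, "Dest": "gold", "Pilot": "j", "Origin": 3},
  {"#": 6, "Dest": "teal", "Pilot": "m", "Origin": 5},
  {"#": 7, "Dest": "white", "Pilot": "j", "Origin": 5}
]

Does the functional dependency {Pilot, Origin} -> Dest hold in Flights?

Yes

(Pilot=j, Origin=5): rows 1, 7 → Dest = white, white ✓
(Pilot=m, Origin=5): rows 2, 6 → Dest = teal, teal ✓
(Pilot=j, Origin=3): rows 3, 4, 5 → Dest = gold, gold, gold ✓
Every {Pilot, Origin} value is associated with a single Dest value, so {Pilot, Origin} -> Dest holds.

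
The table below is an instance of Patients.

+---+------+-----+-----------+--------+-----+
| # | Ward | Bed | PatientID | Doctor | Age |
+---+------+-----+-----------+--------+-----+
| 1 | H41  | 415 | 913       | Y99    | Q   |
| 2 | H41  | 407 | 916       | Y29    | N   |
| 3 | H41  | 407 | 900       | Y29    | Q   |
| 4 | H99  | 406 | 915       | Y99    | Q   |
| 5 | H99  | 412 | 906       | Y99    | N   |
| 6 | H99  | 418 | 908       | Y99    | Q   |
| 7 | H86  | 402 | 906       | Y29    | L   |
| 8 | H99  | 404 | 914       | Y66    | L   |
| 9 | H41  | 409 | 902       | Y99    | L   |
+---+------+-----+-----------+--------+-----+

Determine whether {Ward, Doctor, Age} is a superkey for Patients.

Rows 4 and 6 have the same {Ward, Doctor, Age} value (Ward=H99, Doctor=Y99, Age=Q) but are distinct tuples, so {Ward, Doctor, Age} does not determine every attribute — not a superkey.

No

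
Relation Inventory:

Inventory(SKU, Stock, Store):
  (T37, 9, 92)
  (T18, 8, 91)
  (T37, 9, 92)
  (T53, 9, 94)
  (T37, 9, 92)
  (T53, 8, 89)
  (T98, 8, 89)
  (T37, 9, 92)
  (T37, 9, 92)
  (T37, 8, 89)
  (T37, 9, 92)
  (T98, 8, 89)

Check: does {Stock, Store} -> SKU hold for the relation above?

(Stock=9, Store=92): 6 rows → SKU = T37, T37, T37, T37, T37, T37 ✓
(Stock=8, Store=91): 1 row → SKU = T18 ✓
(Stock=9, Store=94): 1 row → SKU = T53 ✓
(Stock=8, Store=89): 4 rows → SKU takes values {T53, T98, T37} — violation
Two rows agree on {Stock, Store} but differ on SKU, so {Stock, Store} -> SKU does not hold.

No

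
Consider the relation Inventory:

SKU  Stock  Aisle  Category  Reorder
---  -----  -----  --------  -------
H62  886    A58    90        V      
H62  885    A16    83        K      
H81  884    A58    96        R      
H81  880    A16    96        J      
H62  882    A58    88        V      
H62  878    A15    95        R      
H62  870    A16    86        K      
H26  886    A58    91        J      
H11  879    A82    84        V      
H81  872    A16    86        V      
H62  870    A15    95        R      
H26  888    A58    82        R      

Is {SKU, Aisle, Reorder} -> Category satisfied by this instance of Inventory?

No

(SKU=H62, Aisle=A58, Reorder=V): 2 rows → Category takes values {90, 88} — violation
(SKU=H62, Aisle=A16, Reorder=K): 2 rows → Category takes values {83, 86} — violation
(SKU=H81, Aisle=A58, Reorder=R): 1 row → Category = 96 ✓
(SKU=H81, Aisle=A16, Reorder=J): 1 row → Category = 96 ✓
(SKU=H62, Aisle=A15, Reorder=R): 2 rows → Category = 95, 95 ✓
(SKU=H26, Aisle=A58, Reorder=J): 1 row → Category = 91 ✓
(SKU=H11, Aisle=A82, Reorder=V): 1 row → Category = 84 ✓
(SKU=H81, Aisle=A16, Reorder=V): 1 row → Category = 86 ✓
(SKU=H26, Aisle=A58, Reorder=R): 1 row → Category = 82 ✓
Two rows agree on {SKU, Aisle, Reorder} but differ on Category, so {SKU, Aisle, Reorder} -> Category does not hold.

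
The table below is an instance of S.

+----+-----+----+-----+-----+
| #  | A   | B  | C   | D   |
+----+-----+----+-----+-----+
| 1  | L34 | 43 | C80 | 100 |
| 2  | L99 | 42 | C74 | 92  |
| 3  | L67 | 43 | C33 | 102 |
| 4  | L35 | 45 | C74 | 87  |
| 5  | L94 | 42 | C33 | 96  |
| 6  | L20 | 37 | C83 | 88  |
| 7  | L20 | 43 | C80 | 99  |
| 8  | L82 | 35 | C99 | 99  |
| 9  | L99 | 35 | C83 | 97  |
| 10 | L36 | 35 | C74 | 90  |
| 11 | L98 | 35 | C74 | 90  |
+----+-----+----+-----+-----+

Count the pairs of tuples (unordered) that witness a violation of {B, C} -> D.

1

(B=43, C=C80): violating pairs (1,7) — 1 pair.
(B=35, C=C74): all 2 rows agree on D — 0 pairs.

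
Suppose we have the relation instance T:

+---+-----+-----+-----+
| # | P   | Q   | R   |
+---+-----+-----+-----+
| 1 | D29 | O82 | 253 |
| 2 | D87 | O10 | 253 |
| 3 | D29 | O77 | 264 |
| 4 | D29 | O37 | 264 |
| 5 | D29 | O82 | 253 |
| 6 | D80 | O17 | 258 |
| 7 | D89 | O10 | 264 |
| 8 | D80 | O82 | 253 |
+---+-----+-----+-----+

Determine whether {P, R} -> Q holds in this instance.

(P=D29, R=253): rows 1, 5 → Q = O82, O82 ✓
(P=D87, R=253): row 2 → Q = O10 ✓
(P=D29, R=264): rows 3, 4 → Q takes values {O77, O37} — violation
(P=D80, R=258): row 6 → Q = O17 ✓
(P=D89, R=264): row 7 → Q = O10 ✓
(P=D80, R=253): row 8 → Q = O82 ✓
Two rows agree on {P, R} but differ on Q, so {P, R} -> Q does not hold.

No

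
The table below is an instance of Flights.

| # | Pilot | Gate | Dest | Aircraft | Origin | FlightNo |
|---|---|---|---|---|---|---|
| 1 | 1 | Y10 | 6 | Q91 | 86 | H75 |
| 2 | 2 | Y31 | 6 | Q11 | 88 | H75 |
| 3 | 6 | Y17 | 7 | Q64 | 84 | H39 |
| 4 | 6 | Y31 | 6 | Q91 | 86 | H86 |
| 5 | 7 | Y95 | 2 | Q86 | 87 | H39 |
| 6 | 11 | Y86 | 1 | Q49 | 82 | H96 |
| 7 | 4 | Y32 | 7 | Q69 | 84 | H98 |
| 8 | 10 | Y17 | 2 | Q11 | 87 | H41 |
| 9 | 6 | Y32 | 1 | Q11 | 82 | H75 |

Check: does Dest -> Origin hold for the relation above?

Dest=6: rows 1, 2, 4 → Origin takes values {86, 88} — violation
Dest=7: rows 3, 7 → Origin = 84, 84 ✓
Dest=2: rows 5, 8 → Origin = 87, 87 ✓
Dest=1: rows 6, 9 → Origin = 82, 82 ✓
Two rows agree on Dest but differ on Origin, so Dest -> Origin does not hold.

No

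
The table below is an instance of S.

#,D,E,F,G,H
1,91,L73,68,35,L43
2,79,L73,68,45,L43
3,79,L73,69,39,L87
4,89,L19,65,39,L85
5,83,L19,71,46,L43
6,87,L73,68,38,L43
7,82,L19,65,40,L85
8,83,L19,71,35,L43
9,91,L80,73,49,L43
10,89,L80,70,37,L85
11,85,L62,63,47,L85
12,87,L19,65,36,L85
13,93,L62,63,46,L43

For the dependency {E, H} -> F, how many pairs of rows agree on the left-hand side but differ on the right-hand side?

0

(E=L73, H=L43): all 3 rows agree on F — 0 pairs.
(E=L19, H=L85): all 3 rows agree on F — 0 pairs.
(E=L19, H=L43): all 2 rows agree on F — 0 pairs.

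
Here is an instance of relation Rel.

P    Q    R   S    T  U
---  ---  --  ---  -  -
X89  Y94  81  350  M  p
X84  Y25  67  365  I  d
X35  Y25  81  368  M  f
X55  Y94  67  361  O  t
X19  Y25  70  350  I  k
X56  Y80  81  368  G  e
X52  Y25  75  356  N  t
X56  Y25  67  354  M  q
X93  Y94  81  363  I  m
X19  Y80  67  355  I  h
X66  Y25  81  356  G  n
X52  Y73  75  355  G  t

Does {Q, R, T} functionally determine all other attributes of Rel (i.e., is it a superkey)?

All 12 rows have distinct {Q, R, T} values, so {Q, R, T} → (all attributes) holds and {Q, R, T} is a superkey.

Yes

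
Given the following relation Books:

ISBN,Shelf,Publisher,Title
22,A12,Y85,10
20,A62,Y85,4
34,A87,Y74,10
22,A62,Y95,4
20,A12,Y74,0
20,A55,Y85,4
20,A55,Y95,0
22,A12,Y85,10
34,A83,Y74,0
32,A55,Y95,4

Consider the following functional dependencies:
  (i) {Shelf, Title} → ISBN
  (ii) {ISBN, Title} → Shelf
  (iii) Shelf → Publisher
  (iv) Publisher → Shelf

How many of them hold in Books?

0

(i) {Shelf, Title} → ISBN: (Shelf=A62, Title=4): 2 rows → ISBN takes values {20, 22} — violation; (Shelf=A55, Title=4): 2 rows → ISBN takes values {20, 32} — violation — fails.
(ii) {ISBN, Title} → Shelf: (ISBN=20, Title=4): 2 rows → Shelf takes values {A62, A55} — violation; (ISBN=20, Title=0): 2 rows → Shelf takes values {A12, A55} — violation — fails.
(iii) Shelf → Publisher: Shelf=A12: 3 rows → Publisher takes values {Y85, Y74} — violation; Shelf=A62: 2 rows → Publisher takes values {Y85, Y95} — violation; Shelf=A55: 3 rows → Publisher takes values {Y85, Y95} — violation — fails.
(iv) Publisher → Shelf: Publisher=Y85: 4 rows → Shelf takes values {A12, A62, A55} — violation; Publisher=Y74: 3 rows → Shelf takes values {A87, A12, A83} — violation; Publisher=Y95: 3 rows → Shelf takes values {A62, A55} — violation — fails.
None of the 4 dependencies hold.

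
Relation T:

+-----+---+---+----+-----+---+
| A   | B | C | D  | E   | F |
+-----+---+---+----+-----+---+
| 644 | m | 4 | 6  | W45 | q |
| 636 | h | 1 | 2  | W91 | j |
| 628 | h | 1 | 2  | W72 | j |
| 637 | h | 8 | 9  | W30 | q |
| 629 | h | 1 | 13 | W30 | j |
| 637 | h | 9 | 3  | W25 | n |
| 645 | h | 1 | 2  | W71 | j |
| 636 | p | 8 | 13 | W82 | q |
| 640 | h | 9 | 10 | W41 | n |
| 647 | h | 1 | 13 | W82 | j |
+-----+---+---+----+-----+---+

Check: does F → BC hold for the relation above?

F=q: 3 rows → {B,C} takes values {(m, 4), (h, 8), (p, 8)} — violation
F=j: 5 rows → {B,C} = (h, 1), (h, 1), (h, 1), (h, 1), (h, 1) ✓
F=n: 2 rows → {B,C} = (h, 9), (h, 9) ✓
Two rows agree on F but differ on BC, so F → BC does not hold.

No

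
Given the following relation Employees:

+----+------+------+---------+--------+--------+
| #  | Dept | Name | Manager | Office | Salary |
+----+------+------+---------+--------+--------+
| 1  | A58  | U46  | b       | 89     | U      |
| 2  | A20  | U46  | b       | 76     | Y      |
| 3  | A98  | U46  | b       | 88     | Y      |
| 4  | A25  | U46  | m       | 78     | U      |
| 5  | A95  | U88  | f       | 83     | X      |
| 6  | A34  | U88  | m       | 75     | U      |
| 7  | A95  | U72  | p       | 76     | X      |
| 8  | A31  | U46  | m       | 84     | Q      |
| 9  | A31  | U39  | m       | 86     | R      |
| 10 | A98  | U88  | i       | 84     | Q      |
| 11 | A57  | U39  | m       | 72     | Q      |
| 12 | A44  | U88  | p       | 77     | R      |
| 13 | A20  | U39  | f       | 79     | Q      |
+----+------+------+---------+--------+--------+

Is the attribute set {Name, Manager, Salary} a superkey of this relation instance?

Rows 2 and 3 have the same {Name, Manager, Salary} value (Name=U46, Manager=b, Salary=Y) but are distinct tuples, so {Name, Manager, Salary} does not determine every attribute — not a superkey.

No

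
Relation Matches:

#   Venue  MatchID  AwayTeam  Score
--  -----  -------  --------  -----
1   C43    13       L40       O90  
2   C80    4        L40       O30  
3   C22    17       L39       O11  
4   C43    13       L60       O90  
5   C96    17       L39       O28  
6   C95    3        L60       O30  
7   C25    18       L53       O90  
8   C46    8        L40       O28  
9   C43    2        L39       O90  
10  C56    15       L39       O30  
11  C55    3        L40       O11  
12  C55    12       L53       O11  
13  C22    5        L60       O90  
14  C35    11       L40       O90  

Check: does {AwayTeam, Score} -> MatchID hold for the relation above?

No

(AwayTeam=L40, Score=O90): rows 1, 14 → MatchID takes values {13, 11} — violation
(AwayTeam=L40, Score=O30): row 2 → MatchID = 4 ✓
(AwayTeam=L39, Score=O11): row 3 → MatchID = 17 ✓
(AwayTeam=L60, Score=O90): rows 4, 13 → MatchID takes values {13, 5} — violation
(AwayTeam=L39, Score=O28): row 5 → MatchID = 17 ✓
(AwayTeam=L60, Score=O30): row 6 → MatchID = 3 ✓
(AwayTeam=L53, Score=O90): row 7 → MatchID = 18 ✓
(AwayTeam=L40, Score=O28): row 8 → MatchID = 8 ✓
(AwayTeam=L39, Score=O90): row 9 → MatchID = 2 ✓
(AwayTeam=L39, Score=O30): row 10 → MatchID = 15 ✓
(AwayTeam=L40, Score=O11): row 11 → MatchID = 3 ✓
(AwayTeam=L53, Score=O11): row 12 → MatchID = 12 ✓
Two rows agree on {AwayTeam, Score} but differ on MatchID, so {AwayTeam, Score} -> MatchID does not hold.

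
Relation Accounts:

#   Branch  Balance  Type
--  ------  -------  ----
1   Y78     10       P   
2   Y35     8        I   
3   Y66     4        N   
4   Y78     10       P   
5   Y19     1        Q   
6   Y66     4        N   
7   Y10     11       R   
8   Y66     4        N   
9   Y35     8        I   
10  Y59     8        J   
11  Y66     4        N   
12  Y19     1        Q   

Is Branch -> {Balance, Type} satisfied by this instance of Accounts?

Yes

Branch=Y78: rows 1, 4 → {Balance,Type} = (10, P), (10, P) ✓
Branch=Y35: rows 2, 9 → {Balance,Type} = (8, I), (8, I) ✓
Branch=Y66: rows 3, 6, 8, 11 → {Balance,Type} = (4, N), (4, N), (4, N), (4, N) ✓
Branch=Y19: rows 5, 12 → {Balance,Type} = (1, Q), (1, Q) ✓
Branch=Y10: row 7 → {Balance,Type} = (11, R) ✓
Branch=Y59: row 10 → {Balance,Type} = (8, J) ✓
Every Branch value is associated with a single {Balance, Type} value, so Branch -> {Balance, Type} holds.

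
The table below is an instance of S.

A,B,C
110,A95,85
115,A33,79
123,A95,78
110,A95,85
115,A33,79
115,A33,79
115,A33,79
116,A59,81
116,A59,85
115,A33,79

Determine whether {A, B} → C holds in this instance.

No

(A=110, B=A95): 2 rows → C = 85, 85 ✓
(A=115, B=A33): 5 rows → C = 79, 79, 79, 79, 79 ✓
(A=123, B=A95): 1 row → C = 78 ✓
(A=116, B=A59): 2 rows → C takes values {81, 85} — violation
Two rows agree on {A, B} but differ on C, so {A, B} → C does not hold.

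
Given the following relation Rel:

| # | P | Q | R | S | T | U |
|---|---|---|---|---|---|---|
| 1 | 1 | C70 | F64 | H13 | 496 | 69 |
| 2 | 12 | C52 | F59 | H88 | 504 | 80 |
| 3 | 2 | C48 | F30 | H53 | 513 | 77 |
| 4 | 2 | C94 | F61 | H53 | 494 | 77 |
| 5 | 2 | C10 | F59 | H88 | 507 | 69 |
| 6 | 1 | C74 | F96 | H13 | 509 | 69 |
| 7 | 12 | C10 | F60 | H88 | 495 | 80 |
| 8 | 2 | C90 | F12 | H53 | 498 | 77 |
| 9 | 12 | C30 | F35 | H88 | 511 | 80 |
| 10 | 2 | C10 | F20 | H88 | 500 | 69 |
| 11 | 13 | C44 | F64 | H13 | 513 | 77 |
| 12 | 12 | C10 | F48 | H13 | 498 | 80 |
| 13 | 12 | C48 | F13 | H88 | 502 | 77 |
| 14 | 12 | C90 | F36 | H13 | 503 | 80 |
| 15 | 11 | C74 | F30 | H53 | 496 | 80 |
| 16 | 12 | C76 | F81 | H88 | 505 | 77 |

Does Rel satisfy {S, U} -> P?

Yes

(S=H13, U=69): rows 1, 6 → P = 1, 1 ✓
(S=H88, U=80): rows 2, 7, 9 → P = 12, 12, 12 ✓
(S=H53, U=77): rows 3, 4, 8 → P = 2, 2, 2 ✓
(S=H88, U=69): rows 5, 10 → P = 2, 2 ✓
(S=H13, U=77): row 11 → P = 13 ✓
(S=H13, U=80): rows 12, 14 → P = 12, 12 ✓
(S=H88, U=77): rows 13, 16 → P = 12, 12 ✓
(S=H53, U=80): row 15 → P = 11 ✓
Every {S, U} value is associated with a single P value, so {S, U} -> P holds.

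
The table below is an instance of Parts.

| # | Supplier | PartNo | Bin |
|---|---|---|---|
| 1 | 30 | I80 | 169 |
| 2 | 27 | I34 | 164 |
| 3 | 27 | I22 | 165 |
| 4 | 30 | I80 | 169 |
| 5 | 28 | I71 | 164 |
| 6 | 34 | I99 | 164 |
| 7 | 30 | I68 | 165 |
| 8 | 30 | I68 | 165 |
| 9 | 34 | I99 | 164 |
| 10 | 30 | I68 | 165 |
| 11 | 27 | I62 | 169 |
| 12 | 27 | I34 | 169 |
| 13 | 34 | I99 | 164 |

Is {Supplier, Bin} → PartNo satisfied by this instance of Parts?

No

(Supplier=30, Bin=169): rows 1, 4 → PartNo = I80, I80 ✓
(Supplier=27, Bin=164): row 2 → PartNo = I34 ✓
(Supplier=27, Bin=165): row 3 → PartNo = I22 ✓
(Supplier=28, Bin=164): row 5 → PartNo = I71 ✓
(Supplier=34, Bin=164): rows 6, 9, 13 → PartNo = I99, I99, I99 ✓
(Supplier=30, Bin=165): rows 7, 8, 10 → PartNo = I68, I68, I68 ✓
(Supplier=27, Bin=169): rows 11, 12 → PartNo takes values {I62, I34} — violation
Two rows agree on {Supplier, Bin} but differ on PartNo, so {Supplier, Bin} → PartNo does not hold.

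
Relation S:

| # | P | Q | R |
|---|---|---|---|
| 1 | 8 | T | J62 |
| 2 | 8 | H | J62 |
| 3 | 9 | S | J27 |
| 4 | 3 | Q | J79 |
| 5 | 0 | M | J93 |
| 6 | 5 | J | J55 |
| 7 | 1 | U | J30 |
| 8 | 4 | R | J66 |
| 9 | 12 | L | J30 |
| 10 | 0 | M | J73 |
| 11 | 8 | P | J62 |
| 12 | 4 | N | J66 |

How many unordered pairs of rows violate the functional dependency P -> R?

1

P=8: all 3 rows agree on R — 0 pairs.
P=0: violating pairs (5,10) — 1 pair.
P=4: all 2 rows agree on R — 0 pairs.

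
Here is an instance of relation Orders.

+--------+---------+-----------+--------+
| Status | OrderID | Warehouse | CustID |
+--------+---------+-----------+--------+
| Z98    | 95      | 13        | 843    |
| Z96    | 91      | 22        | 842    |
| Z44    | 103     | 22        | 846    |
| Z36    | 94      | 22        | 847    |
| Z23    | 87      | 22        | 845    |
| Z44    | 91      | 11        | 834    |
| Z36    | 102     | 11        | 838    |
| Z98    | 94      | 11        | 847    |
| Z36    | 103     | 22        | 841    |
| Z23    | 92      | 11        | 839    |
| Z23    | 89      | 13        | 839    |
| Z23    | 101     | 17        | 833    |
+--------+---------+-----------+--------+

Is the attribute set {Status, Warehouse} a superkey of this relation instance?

No

Two distinct rows share (Status=Z36, Warehouse=22), so {Status, Warehouse} does not determine every attribute — not a superkey.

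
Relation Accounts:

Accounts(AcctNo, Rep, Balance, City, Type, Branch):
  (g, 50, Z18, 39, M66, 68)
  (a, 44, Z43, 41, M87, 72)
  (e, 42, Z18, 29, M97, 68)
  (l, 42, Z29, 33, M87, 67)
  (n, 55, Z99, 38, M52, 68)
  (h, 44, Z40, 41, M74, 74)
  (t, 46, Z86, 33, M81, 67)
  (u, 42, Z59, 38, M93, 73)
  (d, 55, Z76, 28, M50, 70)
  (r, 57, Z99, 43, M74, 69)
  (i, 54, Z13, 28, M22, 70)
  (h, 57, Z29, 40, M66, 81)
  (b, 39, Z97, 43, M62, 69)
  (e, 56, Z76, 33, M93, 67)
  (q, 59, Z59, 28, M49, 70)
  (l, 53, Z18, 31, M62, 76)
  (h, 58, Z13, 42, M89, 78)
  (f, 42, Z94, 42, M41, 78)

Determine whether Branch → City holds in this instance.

Branch=68: 3 rows → City takes values {39, 29, 38} — violation
Branch=72: 1 row → City = 41 ✓
Branch=67: 3 rows → City = 33, 33, 33 ✓
Branch=74: 1 row → City = 41 ✓
Branch=73: 1 row → City = 38 ✓
Branch=70: 3 rows → City = 28, 28, 28 ✓
Branch=69: 2 rows → City = 43, 43 ✓
Branch=81: 1 row → City = 40 ✓
Branch=76: 1 row → City = 31 ✓
Branch=78: 2 rows → City = 42, 42 ✓
Two rows agree on Branch but differ on City, so Branch → City does not hold.

No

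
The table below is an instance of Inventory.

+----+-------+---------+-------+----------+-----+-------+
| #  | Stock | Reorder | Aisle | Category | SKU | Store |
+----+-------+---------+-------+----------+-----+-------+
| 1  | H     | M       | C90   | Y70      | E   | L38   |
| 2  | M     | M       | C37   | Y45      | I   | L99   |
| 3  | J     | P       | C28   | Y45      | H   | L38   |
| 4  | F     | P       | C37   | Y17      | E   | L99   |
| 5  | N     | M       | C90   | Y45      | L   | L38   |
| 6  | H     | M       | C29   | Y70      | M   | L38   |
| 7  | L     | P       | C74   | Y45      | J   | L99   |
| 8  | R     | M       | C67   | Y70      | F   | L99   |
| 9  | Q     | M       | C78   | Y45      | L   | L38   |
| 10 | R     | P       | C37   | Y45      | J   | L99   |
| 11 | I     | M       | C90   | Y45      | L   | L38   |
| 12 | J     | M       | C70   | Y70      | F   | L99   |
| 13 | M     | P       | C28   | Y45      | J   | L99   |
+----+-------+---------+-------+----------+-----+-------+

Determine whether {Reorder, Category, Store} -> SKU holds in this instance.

(Reorder=M, Category=Y70, Store=L38): rows 1, 6 → SKU takes values {E, M} — violation
(Reorder=M, Category=Y45, Store=L99): row 2 → SKU = I ✓
(Reorder=P, Category=Y45, Store=L38): row 3 → SKU = H ✓
(Reorder=P, Category=Y17, Store=L99): row 4 → SKU = E ✓
(Reorder=M, Category=Y45, Store=L38): rows 5, 9, 11 → SKU = L, L, L ✓
(Reorder=P, Category=Y45, Store=L99): rows 7, 10, 13 → SKU = J, J, J ✓
(Reorder=M, Category=Y70, Store=L99): rows 8, 12 → SKU = F, F ✓
Two rows agree on {Reorder, Category, Store} but differ on SKU, so {Reorder, Category, Store} -> SKU does not hold.

No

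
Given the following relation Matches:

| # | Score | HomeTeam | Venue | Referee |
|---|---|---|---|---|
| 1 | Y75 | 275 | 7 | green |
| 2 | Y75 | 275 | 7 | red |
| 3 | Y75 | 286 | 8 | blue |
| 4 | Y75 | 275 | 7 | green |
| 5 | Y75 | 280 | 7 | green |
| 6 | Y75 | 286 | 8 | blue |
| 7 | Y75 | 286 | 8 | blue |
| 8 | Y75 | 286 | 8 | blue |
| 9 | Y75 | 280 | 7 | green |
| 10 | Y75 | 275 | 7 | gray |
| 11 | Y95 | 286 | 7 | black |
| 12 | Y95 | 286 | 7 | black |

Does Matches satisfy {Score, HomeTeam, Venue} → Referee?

No

(Score=Y75, HomeTeam=275, Venue=7): rows 1, 2, 4, 10 → Referee takes values {green, red, gray} — violation
(Score=Y75, HomeTeam=286, Venue=8): rows 3, 6, 7, 8 → Referee = blue, blue, blue, blue ✓
(Score=Y75, HomeTeam=280, Venue=7): rows 5, 9 → Referee = green, green ✓
(Score=Y95, HomeTeam=286, Venue=7): rows 11, 12 → Referee = black, black ✓
Two rows agree on {Score, HomeTeam, Venue} but differ on Referee, so {Score, HomeTeam, Venue} → Referee does not hold.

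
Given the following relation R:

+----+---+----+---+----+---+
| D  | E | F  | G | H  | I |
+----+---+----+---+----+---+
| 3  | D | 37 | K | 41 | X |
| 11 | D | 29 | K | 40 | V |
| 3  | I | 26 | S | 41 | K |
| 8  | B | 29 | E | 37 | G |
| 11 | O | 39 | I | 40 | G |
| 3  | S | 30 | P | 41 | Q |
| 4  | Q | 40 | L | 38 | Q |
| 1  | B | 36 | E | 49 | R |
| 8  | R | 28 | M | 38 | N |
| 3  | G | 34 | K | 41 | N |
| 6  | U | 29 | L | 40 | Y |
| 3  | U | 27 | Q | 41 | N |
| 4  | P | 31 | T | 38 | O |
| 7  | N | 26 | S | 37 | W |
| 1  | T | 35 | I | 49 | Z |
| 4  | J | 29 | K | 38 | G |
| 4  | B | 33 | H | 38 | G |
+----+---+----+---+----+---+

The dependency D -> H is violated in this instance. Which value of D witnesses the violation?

D=3: 5 rows → H = 41, 41, 41, 41, 41 ✓
D=11: 2 rows → H = 40, 40 ✓
D=8: 2 rows → H takes values {37, 38} — violation
D=4: 4 rows → H = 38, 38, 38, 38 ✓
D=1: 2 rows → H = 49, 49 ✓
D=6: 1 row → H = 40 ✓
D=7: 1 row → H = 37 ✓
The only D value with inconsistent H is D=8.

8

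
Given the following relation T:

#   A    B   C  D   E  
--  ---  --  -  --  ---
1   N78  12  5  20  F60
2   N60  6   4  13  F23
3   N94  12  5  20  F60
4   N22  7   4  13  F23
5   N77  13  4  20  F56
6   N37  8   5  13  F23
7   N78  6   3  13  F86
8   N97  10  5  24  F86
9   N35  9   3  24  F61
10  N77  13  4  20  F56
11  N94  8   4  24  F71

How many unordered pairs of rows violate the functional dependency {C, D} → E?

(C=5, D=20): all 2 rows agree on E — 0 pairs.
(C=4, D=13): all 2 rows agree on E — 0 pairs.
(C=4, D=20): all 2 rows agree on E — 0 pairs.

0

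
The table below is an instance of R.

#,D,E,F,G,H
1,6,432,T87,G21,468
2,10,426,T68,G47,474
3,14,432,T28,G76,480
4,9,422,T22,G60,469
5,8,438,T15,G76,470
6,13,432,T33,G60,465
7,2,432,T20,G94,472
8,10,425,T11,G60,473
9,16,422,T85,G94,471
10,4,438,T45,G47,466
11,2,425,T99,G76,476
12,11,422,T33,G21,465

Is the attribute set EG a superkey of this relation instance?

Yes

All 12 rows have distinct EG values, so EG → (all attributes) holds and EG is a superkey.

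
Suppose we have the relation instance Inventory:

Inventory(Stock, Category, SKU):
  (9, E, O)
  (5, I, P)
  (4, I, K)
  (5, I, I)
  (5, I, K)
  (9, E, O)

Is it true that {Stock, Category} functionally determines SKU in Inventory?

(Stock=9, Category=E): 2 rows → SKU = O, O ✓
(Stock=5, Category=I): 3 rows → SKU takes values {P, I, K} — violation
(Stock=4, Category=I): 1 row → SKU = K ✓
Two rows agree on {Stock, Category} but differ on SKU, so {Stock, Category} → SKU does not hold.

No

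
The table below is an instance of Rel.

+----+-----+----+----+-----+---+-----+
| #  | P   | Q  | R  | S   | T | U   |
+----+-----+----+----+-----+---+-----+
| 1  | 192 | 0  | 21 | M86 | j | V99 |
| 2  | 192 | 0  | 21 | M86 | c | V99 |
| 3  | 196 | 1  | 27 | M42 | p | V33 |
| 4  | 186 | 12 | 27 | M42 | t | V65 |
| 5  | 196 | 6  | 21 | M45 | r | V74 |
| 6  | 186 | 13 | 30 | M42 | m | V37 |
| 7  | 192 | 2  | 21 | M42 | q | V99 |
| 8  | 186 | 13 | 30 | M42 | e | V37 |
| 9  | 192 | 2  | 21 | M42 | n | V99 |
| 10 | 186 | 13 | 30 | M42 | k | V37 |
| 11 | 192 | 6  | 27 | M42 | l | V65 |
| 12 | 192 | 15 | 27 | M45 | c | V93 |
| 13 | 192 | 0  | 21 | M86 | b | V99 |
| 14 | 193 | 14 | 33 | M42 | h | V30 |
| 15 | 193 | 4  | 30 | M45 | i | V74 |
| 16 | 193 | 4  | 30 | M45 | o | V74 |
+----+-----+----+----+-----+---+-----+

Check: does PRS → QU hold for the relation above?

(P=192, R=21, S=M86): rows 1, 2, 13 → {Q,U} = (0, V99), (0, V99), (0, V99) ✓
(P=196, R=27, S=M42): row 3 → {Q,U} = (1, V33) ✓
(P=186, R=27, S=M42): row 4 → {Q,U} = (12, V65) ✓
(P=196, R=21, S=M45): row 5 → {Q,U} = (6, V74) ✓
(P=186, R=30, S=M42): rows 6, 8, 10 → {Q,U} = (13, V37), (13, V37), (13, V37) ✓
(P=192, R=21, S=M42): rows 7, 9 → {Q,U} = (2, V99), (2, V99) ✓
(P=192, R=27, S=M42): row 11 → {Q,U} = (6, V65) ✓
(P=192, R=27, S=M45): row 12 → {Q,U} = (15, V93) ✓
(P=193, R=33, S=M42): row 14 → {Q,U} = (14, V30) ✓
(P=193, R=30, S=M45): rows 15, 16 → {Q,U} = (4, V74), (4, V74) ✓
Every PRS value is associated with a single QU value, so PRS → QU holds.

Yes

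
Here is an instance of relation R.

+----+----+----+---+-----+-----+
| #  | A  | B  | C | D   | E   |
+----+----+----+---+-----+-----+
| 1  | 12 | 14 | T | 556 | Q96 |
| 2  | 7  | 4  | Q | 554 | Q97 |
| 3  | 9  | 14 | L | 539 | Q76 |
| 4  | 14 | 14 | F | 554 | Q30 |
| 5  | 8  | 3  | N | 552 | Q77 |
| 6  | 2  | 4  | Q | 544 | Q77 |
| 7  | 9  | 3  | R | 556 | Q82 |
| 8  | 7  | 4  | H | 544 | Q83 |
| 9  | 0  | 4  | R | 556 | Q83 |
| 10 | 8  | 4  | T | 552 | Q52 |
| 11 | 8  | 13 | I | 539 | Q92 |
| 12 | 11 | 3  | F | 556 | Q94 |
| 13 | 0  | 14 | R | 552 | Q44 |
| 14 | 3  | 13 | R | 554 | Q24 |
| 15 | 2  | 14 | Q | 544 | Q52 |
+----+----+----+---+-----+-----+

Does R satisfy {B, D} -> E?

(B=14, D=556): row 1 → E = Q96 ✓
(B=4, D=554): row 2 → E = Q97 ✓
(B=14, D=539): row 3 → E = Q76 ✓
(B=14, D=554): row 4 → E = Q30 ✓
(B=3, D=552): row 5 → E = Q77 ✓
(B=4, D=544): rows 6, 8 → E takes values {Q77, Q83} — violation
(B=3, D=556): rows 7, 12 → E takes values {Q82, Q94} — violation
(B=4, D=556): row 9 → E = Q83 ✓
(B=4, D=552): row 10 → E = Q52 ✓
(B=13, D=539): row 11 → E = Q92 ✓
(B=14, D=552): row 13 → E = Q44 ✓
(B=13, D=554): row 14 → E = Q24 ✓
(B=14, D=544): row 15 → E = Q52 ✓
Two rows agree on {B, D} but differ on E, so {B, D} -> E does not hold.

No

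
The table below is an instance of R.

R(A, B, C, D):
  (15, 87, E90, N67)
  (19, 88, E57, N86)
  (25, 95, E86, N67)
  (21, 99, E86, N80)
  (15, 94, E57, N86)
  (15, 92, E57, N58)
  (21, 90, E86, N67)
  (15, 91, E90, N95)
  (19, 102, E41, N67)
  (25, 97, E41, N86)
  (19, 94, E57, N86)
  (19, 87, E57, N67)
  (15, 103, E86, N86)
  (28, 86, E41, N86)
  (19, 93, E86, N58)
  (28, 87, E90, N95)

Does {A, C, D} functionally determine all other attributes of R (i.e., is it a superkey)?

No

Two distinct rows share (A=19, C=E57, D=N86), so {A, C, D} does not determine every attribute — not a superkey.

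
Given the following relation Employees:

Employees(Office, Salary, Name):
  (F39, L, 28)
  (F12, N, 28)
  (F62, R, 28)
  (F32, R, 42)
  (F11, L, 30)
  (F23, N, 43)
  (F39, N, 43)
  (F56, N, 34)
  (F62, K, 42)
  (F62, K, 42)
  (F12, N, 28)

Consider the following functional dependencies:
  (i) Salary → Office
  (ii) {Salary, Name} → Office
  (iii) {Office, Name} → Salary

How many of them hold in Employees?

(i) Salary → Office: Salary=L: 2 rows → Office takes values {F39, F11} — violation; Salary=N: 5 rows → Office takes values {F12, F23, F39, F56} — violation; Salary=R: 2 rows → Office takes values {F62, F32} — violation — fails.
(ii) {Salary, Name} → Office: (Salary=N, Name=43): 2 rows → Office takes values {F23, F39} — violation — fails.
(iii) {Office, Name} → Salary: every LHS value maps to a single RHS value — holds.
1 of the 3 dependencies holds.

1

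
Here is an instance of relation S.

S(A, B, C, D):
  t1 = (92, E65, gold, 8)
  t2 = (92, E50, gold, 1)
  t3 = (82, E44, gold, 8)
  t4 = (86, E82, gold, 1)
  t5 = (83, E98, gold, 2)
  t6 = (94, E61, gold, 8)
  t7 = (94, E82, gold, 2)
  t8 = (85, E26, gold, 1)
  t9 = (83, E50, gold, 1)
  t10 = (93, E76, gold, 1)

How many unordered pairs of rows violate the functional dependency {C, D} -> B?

(C=gold, D=8): violating pairs (1,3), (1,6), (3,6) — 3 pairs.
(C=gold, D=1): violating pairs (2,4), (2,8), (2,10), (4,8), (4,9), (4,10), (8,9), (8,10), (9,10) — 9 pairs.
(C=gold, D=2): violating pairs (5,7) — 1 pair.

13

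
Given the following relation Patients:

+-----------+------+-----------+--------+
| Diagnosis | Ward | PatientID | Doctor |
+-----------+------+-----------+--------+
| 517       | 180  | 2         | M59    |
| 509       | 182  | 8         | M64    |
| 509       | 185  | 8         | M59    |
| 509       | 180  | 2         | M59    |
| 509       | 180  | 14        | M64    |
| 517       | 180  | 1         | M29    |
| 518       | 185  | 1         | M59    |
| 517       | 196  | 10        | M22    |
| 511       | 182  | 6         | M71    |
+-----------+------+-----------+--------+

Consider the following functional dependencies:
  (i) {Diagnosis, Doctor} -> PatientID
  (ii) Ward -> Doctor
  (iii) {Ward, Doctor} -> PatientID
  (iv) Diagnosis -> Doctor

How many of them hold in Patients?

0

(i) {Diagnosis, Doctor} -> PatientID: (Diagnosis=509, Doctor=M64): 2 rows → PatientID takes values {8, 14} — violation; (Diagnosis=509, Doctor=M59): 2 rows → PatientID takes values {8, 2} — violation — fails.
(ii) Ward -> Doctor: Ward=180: 4 rows → Doctor takes values {M59, M64, M29} — violation; Ward=182: 2 rows → Doctor takes values {M64, M71} — violation — fails.
(iii) {Ward, Doctor} -> PatientID: (Ward=185, Doctor=M59): 2 rows → PatientID takes values {8, 1} — violation — fails.
(iv) Diagnosis -> Doctor: Diagnosis=517: 3 rows → Doctor takes values {M59, M29, M22} — violation; Diagnosis=509: 4 rows → Doctor takes values {M64, M59} — violation — fails.
None of the 4 dependencies hold.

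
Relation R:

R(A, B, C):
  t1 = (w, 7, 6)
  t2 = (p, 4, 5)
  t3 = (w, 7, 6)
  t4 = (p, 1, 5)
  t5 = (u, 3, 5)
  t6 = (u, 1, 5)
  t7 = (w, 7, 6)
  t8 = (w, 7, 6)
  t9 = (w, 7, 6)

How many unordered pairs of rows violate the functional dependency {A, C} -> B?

2

(A=w, C=6): all 5 rows agree on B — 0 pairs.
(A=p, C=5): violating pairs (2,4) — 1 pair.
(A=u, C=5): violating pairs (5,6) — 1 pair.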